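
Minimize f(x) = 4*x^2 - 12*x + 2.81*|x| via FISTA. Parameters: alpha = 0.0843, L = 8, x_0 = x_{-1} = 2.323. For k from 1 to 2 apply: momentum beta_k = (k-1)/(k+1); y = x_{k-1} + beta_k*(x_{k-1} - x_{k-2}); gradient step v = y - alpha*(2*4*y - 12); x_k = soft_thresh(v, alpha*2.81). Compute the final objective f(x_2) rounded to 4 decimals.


FISTA on f(x) = 4*x^2 - 12*x + 2.81*|x|
L = 8, alpha = 0.0843
Iteration 1: beta = 0.0, y = 2.323 + 0.0*(2.323 - 2.323) = 2.323
  grad(y) = 6.584, v = y - alpha*grad = 1.768
  prox(v) = soft_thresh(1.768, 0.2369) = 1.5311
Iteration 2: beta = 0.3333, y = 1.5311 + 0.3333*(1.5311 - 2.323) = 1.2671
  grad(y) = -1.8631, v = y - alpha*grad = 1.4242
  prox(v) = soft_thresh(1.4242, 0.2369) = 1.1873
f(x_2) = 4*1.1873^2 - 12*1.1873 + 2.81*|1.1873| = -5.2726


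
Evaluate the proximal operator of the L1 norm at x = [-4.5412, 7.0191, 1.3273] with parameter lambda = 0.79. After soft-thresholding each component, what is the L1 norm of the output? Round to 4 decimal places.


Soft-thresholding with lambda = 0.79:
prox(-4.5412) = sign(-4.5412)*max(|-4.5412| - 0.79, 0) = -3.7512
prox(7.0191) = sign(7.0191)*max(|7.0191| - 0.79, 0) = 6.2291
prox(1.3273) = sign(1.3273)*max(|1.3273| - 0.79, 0) = 0.5373
prox(x) = [-3.7512, 6.2291, 0.5373]
||prox(x)||_1 = 3.7512 + 6.2291 + 0.5373 = 10.5176


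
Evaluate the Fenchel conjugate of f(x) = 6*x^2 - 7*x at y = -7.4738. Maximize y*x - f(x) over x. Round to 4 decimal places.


f*(y) = sup_x {y*x - a*x^2 - b*x} = sup_x {(y-b)*x - a*x^2}
FOC: (y - b) - 2a*x = 0 => x* = (y - b)/(2a)
x* = (-7.4738 + 7)/(2*6) = -0.0395
f*(-7.4738) = (y-b)^2/(4a) = (-7.4738 + 7)^2/(4*6)
= 0.2245/24 = 0.0094


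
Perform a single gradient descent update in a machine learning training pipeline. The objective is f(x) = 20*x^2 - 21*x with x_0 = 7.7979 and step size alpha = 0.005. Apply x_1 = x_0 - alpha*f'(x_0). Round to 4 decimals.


We compute the gradient at x_0 and apply the update.
f'(x) = 40*x - 21
f'(7.7979) = 40*7.7979 - 21 = 290.916
x_1 = 7.7979 - 0.005*290.916 = 6.3433


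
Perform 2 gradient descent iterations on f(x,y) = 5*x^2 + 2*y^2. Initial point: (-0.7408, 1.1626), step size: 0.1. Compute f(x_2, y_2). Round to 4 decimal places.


Gradient descent on f(x,y) = 5*x^2 + 2*y^2.
Starting point: (-0.7408, 1.1626), alpha = 0.1
Step 1: grad_x = 2*5*-0.7408 = -7.408, grad_y = 2*2*1.1626 = 4.6504
  x_1 = -0.7408 - 0.1*-7.408 = 0.0
  y_1 = 1.1626 - 0.1*4.6504 = 0.6976
Step 2: grad_x = 2*5*0.0 = 0.0, grad_y = 2*2*0.6976 = 2.7902
  x_2 = 0.0 - 0.1*0.0 = 0.0
  y_2 = 0.6976 - 0.1*2.7902 = 0.4185
f(0.0, 0.4185) = 5*0.0^2 + 2*0.4185^2 = 0.3503


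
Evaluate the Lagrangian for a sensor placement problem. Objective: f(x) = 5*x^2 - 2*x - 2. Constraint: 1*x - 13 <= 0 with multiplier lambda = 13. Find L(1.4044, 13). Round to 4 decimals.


Step 1: Evaluate f(x).
f(1.4044) = 5*1.4044^2 - 2*1.4044 - 2 = 5.0529
Step 2: Evaluate g(x).
g(1.4044) = 1*1.4044 - 13 = -11.5956
Step 3: Compute Lagrangian.
L = 5.0529 + 13*-11.5956 = -145.6899


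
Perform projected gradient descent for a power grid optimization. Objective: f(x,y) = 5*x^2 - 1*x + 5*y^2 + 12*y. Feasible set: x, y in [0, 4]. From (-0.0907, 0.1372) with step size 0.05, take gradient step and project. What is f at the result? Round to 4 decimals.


Step 1: Compute gradient at (-0.0907, 0.1372).
grad_x = 2*5*-0.0907 - 1 = -1.907
grad_y = 2*5*0.1372 + 12 = 13.372
Step 2: Gradient step.
x_raw = -0.0907 - 0.05*-1.907 = 0.0047
y_raw = 0.1372 - 0.05*13.372 = -0.5314
Step 3: Project onto [0, 4].
x_proj = clip(0.0047) = 0.0047
y_proj = clip(-0.5314) = 0.0
Step 4: Evaluate f.
f(0.0047, 0.0) = -0.0045


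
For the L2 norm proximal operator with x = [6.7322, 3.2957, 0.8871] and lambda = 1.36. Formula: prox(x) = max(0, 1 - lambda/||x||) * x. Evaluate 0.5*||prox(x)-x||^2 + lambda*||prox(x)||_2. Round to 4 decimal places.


Step 1: Compute ||x||.
||x|| = 7.5479
Step 2: Compute scaling factor.
scale = max(0, 1 - 1.36/7.5479) = 0.8198
Step 3: prox(x) = [5.5192, 2.7019, 0.7273]
||prox(x)|| = 6.1879
Step 4: Proximal objective.
0.5*||prox-x||^2 = 0.9248
lambda*||prox|| = 8.4155
Total = 9.3404


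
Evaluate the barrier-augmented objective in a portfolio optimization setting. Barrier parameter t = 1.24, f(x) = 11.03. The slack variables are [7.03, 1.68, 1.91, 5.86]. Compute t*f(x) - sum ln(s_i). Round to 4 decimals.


Step 1: Compute log-barrier.
ln values: [1.9502, 0.5188, 0.6471, 1.7681]
phi = -(1.9502 + 0.5188 + 0.6471 + 1.7681) = -4.8842
Step 2: Compute augmented objective.
t*f(x) = 1.24*11.03 = 13.6772
Total = 13.6772 - 4.8842 = 8.793


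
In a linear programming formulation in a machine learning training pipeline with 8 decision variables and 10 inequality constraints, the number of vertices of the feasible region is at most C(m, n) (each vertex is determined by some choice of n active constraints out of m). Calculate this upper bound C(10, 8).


Each vertex corresponds to some choice of n active constraints out of m, so the number of vertices is at most C(m, n) = m! / (n!(m-n)!).
m = 10, n = 8
Numerator: 10 * 9 * 8 * 7 * 6 * 5 * 4 * 3
Denominator: 8! = 40320
C(10, 8) = 45


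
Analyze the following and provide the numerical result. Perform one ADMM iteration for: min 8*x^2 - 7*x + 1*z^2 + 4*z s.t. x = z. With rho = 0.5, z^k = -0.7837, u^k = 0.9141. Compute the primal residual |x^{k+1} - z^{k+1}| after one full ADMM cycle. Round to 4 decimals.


ADMM iteration with rho = 0.5, z^k = -0.7837, u^k = 0.9141
Step 1: x-update.
Minimize 8*x^2 - 7*x + (0.5/2)*(x + 0.7837 + 0.9141)^2
FOC: (2*8 + 0.5)*x = 7 + 0.5*(-0.7837 - 0.9141)
x^{k+1} = 0.3728
Step 2: z-update.
Minimize 1*z^2 + 4*z + (0.5/2)*(0.3728 - z + 0.9141)^2
FOC: (2*1 + 0.5)*z = -4 + 0.5*(0.3728 + 0.9141)
z^{k+1} = -1.3426
Step 3: u-update.
u^{k+1} = 0.9141 + 0.3728 + 1.3426 = 2.6295
Step 4: Primal residual = |0.3728 + 1.3426| = 1.7154


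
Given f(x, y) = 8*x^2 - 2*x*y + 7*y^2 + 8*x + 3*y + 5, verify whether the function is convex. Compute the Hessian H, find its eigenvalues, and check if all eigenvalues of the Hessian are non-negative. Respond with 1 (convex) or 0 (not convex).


The Hessian of f(x,y) = 8*x^2 - 2*x*y + 7*y^2 + 8*x + 3*y + 5 is:
H = [[16, -2], [-2, 14]]
Trace = 16 + 14 = 30
Determinant = 16*14 - (-2)^2 = 220
Discriminant = (30)^2 - 4*220 = 20.0
Eigenvalues: lambda_1 = 12.7639, lambda_2 = 17.2361
The function is convex.

1


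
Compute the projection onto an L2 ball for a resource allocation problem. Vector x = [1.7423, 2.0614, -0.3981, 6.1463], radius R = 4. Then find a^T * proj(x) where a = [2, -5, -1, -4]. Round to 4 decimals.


Step 1: Compute ||x|| (intermediates to 6 decimals).
||x|| = sqrt(1.7423^2 + 2.0614^2 + (-0.3981)^2 + 6.1463^2) = 6.724616
Step 2: Project.
Since ||x|| > R, scale = R/||x|| = 4/6.724616 = 0.59483, proj(x) = scale * x
proj(x) = [1.036372, 1.226183, -0.236802, 3.656004]
Step 3: Dot product.
a^T * proj(x) = 2*1.036372 - 5*1.226183 - 1*(-0.236802) - 4*3.656004 = -18.4454


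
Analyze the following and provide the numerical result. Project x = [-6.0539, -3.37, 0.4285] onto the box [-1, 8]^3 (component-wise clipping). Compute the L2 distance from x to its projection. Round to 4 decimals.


Project each component onto [-1, 8].
clip(-6.0539) = -1.0, clip(-3.37) = -1.0, clip(0.4285) = 0.4285
Projection = [-1.0, -1.0, 0.4285]
Squared diffs: [25.5419, 5.6169, 0.0]
Distance = sqrt(31.1588) = 5.582


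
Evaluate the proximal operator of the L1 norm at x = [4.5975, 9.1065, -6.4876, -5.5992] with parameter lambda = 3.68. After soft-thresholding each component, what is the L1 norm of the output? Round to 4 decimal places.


Soft-thresholding with lambda = 3.68:
prox(4.5975) = sign(4.5975)*max(|4.5975| - 3.68, 0) = 0.9175
prox(9.1065) = sign(9.1065)*max(|9.1065| - 3.68, 0) = 5.4265
prox(-6.4876) = sign(-6.4876)*max(|-6.4876| - 3.68, 0) = -2.8076
prox(-5.5992) = sign(-5.5992)*max(|-5.5992| - 3.68, 0) = -1.9192
prox(x) = [0.9175, 5.4265, -2.8076, -1.9192]
||prox(x)||_1 = 0.9175 + 5.4265 + 2.8076 + 1.9192 = 11.0708


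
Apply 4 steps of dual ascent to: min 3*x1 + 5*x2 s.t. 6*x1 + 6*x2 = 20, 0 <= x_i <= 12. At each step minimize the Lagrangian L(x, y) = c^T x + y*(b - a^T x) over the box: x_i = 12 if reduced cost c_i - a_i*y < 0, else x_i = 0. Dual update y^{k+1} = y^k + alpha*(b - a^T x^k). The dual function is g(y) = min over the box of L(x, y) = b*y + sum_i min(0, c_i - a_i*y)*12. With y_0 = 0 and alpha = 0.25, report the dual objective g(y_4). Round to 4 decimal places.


Dual ascent for LP: min 3*x1 + 5*x2, 6*x1 + 6*x2 = 20, 0 <= x_i <= 12
Step 1: y^k = 0.0, reduced costs: (3.0, 5.0)
  x^k = (0.0, 0.0), subgradient = b - a^T x = 20.0
  y^{k+1} = 0.0 + 0.25*20.0 = 5.0
Step 2: y^k = 5.0, reduced costs: (-27.0, -25.0)
  x^k = (12.0, 12.0), subgradient = b - a^T x = -124.0
  y^{k+1} = 5.0 + 0.25*-124.0 = -26.0
Step 3: y^k = -26.0, reduced costs: (159.0, 161.0)
  x^k = (0.0, 0.0), subgradient = b - a^T x = 20.0
  y^{k+1} = -26.0 + 0.25*20.0 = -21.0
Step 4: y^k = -21.0, reduced costs: (129.0, 131.0)
  x^k = (0.0, 0.0), subgradient = b - a^T x = 20.0
  y^{k+1} = -21.0 + 0.25*20.0 = -16.0
Dual objective at y_4 = -16.0: reduced costs (99.0, 101.0), box minimizer x = (0.0, 0.0)
g(y_4) = b*y + (c1 - a1*y)*x1 + (c2 - a2*y)*x2 = 20*(-16.0) + 99.0*0.0 + 101.0*0.0 = -320.0 + 0.0 + 0.0 = -320.0


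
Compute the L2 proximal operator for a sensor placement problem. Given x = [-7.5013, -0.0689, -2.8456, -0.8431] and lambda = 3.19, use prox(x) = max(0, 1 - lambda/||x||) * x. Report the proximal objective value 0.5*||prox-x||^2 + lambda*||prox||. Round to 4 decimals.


Step 1: Compute ||x||.
||x|| = 8.0674
Step 2: Compute scaling factor.
scale = max(0, 1 - 3.19/8.0674) = 0.6046
Step 3: prox(x) = [-4.5351, -0.0417, -1.7204, -0.5097]
||prox(x)|| = 4.8774
Step 4: Proximal objective.
0.5*||prox-x||^2 = 5.0881
lambda*||prox|| = 15.5589
Total = 20.6469


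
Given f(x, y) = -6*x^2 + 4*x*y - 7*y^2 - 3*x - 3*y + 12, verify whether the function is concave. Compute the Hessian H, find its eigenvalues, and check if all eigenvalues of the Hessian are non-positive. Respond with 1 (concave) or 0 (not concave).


The Hessian of f(x,y) = -6*x^2 + 4*x*y - 7*y^2 - 3*x - 3*y + 12 is:
H = [[-12, 4], [4, -14]]
Trace = -12 - 14 = -26
Determinant = -12*-14 - (4)^2 = 152
Discriminant = (-26)^2 - 4*152 = 68.0
Eigenvalues: lambda_1 = -17.1231, lambda_2 = -8.8769
The function is concave.

1


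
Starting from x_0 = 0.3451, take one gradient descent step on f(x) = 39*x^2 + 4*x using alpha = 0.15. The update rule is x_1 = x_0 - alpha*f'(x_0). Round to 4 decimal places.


We compute the gradient at x_0 and apply the update.
f'(x) = 78*x + 4
f'(0.3451) = 78*0.3451 + 4 = 30.9178
x_1 = 0.3451 - 0.15*30.9178 = -4.2926


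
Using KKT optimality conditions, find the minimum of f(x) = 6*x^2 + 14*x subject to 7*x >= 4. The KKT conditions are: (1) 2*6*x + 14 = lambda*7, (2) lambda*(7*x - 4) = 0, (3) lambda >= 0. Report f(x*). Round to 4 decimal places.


Step 1: Try lambda = 0 (constraint inactive).
x_unc = -14/(2*6) = -1.1667
Check: 7*-1.1667 = -8.1669 < 4 -- violated!
Step 2: Constraint must be active: 7*x = 4
x* = 4/7 = 0.5714 (rounded; the exact value 4/7 is used below)
lambda = (2*6*(4/7) + 14)/7 = 2.9796
Step 3: Compute optimal value.
f(x*) = 6*(4/7)^2 + 14*(4/7) = 9.9592


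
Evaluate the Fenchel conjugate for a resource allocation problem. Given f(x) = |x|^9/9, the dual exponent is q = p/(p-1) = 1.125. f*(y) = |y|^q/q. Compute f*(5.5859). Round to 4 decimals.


The conjugate exponent q satisfies 1/p + 1/q = 1.
p = 9, so q = 9/(9 - 1) = 1.125
|y|^q = 5.5859^1.125 = 6.926
f*(5.5859) = 6.926 / 1.125 = 6.1564


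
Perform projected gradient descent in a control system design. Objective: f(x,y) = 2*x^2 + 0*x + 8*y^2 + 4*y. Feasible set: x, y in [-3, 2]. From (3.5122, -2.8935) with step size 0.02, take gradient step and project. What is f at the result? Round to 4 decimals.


Step 1: Compute gradient at (3.5122, -2.8935).
grad_x = 2*2*3.5122 + 0 = 14.0488
grad_y = 2*8*-2.8935 + 4 = -42.296
Step 2: Gradient step.
x_raw = 3.5122 - 0.02*14.0488 = 3.2312
y_raw = -2.8935 - 0.02*-42.296 = -2.0476
Step 3: Project onto [-3, 2].
x_proj = clip(3.2312) = 2.0
y_proj = clip(-2.0476) = -2.0476
Step 4: Evaluate f.
f(2.0, -2.0476) = 33.3504


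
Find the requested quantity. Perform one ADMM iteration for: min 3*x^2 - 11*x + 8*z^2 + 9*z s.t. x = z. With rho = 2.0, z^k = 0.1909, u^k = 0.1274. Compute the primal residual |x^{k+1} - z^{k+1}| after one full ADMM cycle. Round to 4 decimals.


ADMM iteration with rho = 2.0, z^k = 0.1909, u^k = 0.1274
Step 1: x-update.
Minimize 3*x^2 - 11*x + (2.0/2)*(x - 0.1909 + 0.1274)^2
FOC: (2*3 + 2.0)*x = 11 + 2.0*(0.1909 - 0.1274)
x^{k+1} = 1.3909
Step 2: z-update.
Minimize 8*z^2 + 9*z + (2.0/2)*(1.3909 - z + 0.1274)^2
FOC: (2*8 + 2.0)*z = -9 + 2.0*(1.3909 + 0.1274)
z^{k+1} = -0.3313
Step 3: u-update.
u^{k+1} = 0.1274 + 1.3909 + 0.3313 = 1.8496
Step 4: Primal residual = |1.3909 + 0.3313| = 1.7222


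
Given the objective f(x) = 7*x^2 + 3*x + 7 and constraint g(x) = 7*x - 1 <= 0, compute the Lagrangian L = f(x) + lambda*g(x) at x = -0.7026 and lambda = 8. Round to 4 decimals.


Step 1: Evaluate f(x).
f(-0.7026) = 7*(-0.7026)^2 + 3*(-0.7026) + 7 = 8.3477
Step 2: Evaluate g(x).
g(-0.7026) = 7*-0.7026 - 1 = -5.9182
Step 3: Compute Lagrangian.
L = 8.3477 + 8*-5.9182 = -38.9979


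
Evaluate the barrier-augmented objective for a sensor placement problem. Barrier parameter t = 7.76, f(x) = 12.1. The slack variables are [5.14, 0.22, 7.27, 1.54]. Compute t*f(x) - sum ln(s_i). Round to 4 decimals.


Step 1: Compute log-barrier.
ln values: [1.6371, -1.5141, 1.9838, 0.4318]
phi = -(1.6371 - 1.5141 + 1.9838 + 0.4318) = -2.5385
Step 2: Compute augmented objective.
t*f(x) = 7.76*12.1 = 93.896
Total = 93.896 - 2.5385 = 91.3575


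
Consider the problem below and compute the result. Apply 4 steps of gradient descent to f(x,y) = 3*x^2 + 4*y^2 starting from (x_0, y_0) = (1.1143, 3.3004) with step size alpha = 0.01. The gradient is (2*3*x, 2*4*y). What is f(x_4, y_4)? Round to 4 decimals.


Gradient descent on f(x,y) = 3*x^2 + 4*y^2.
Starting point: (1.1143, 3.3004), alpha = 0.01
Step 1: grad_x = 2*3*1.1143 = 6.6858, grad_y = 2*4*3.3004 = 26.4032
  x_1 = 1.1143 - 0.01*6.6858 = 1.0474
  y_1 = 3.3004 - 0.01*26.4032 = 3.0364
Step 2: grad_x = 2*3*1.0474 = 6.2847, grad_y = 2*4*3.0364 = 24.2909
  x_2 = 1.0474 - 0.01*6.2847 = 0.9846
  y_2 = 3.0364 - 0.01*24.2909 = 2.7935
Step 3: grad_x = 2*3*0.9846 = 5.9076, grad_y = 2*4*2.7935 = 22.3477
  x_3 = 0.9846 - 0.01*5.9076 = 0.9255
  y_3 = 2.7935 - 0.01*22.3477 = 2.57
Step 4: grad_x = 2*3*0.9255 = 5.5531, grad_y = 2*4*2.57 = 20.5599
  x_4 = 0.9255 - 0.01*5.5531 = 0.87
  y_4 = 2.57 - 0.01*20.5599 = 2.3644
f(0.87, 2.3644) = 3*0.87^2 + 4*2.3644^2 = 24.6319


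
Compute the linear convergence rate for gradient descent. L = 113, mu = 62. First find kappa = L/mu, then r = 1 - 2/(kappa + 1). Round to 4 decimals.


Step 1: Compute the condition number.
kappa = L/mu = 113/62 = 1.8226
Step 2: Compute the convergence rate.
r = 1 - 2/(kappa + 1) = 1 - 2*mu/(L + mu) = (L - mu)/(L + mu) = 51/175 = 0.2914


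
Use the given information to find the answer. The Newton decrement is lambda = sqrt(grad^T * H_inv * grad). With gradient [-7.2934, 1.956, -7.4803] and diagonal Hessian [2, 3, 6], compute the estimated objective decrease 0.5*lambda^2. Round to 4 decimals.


Step 1: H is diagonal, so H^(-1) * g = [-3.6467, 0.652, -1.2467].
Step 2: g^T H^(-1) g = sum_i g_i^2 / H_ii
  = (-7.2934)^2/2 + (1.956)^2/3 + (-7.4803)^2/6
  = 26.5968 + 1.2753 + 9.3258 = 37.198
Step 3: Objective decrease = 0.5 * g^T H^(-1) g = 18.599


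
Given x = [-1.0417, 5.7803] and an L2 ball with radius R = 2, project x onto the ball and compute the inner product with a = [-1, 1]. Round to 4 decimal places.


Step 1: Compute ||x|| (intermediates to 6 decimals).
||x|| = sqrt((-1.0417)^2 + 5.7803^2) = 5.873415
Step 2: Project.
Since ||x|| > R, scale = R/||x|| = 2/5.873415 = 0.340517, proj(x) = scale * x
proj(x) = [-0.354717, 1.96829]
Step 3: Dot product.
a^T * proj(x) = -1*(-0.354717) + 1*1.96829 = 2.323


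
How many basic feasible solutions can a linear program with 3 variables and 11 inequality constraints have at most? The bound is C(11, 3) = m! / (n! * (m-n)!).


Each vertex corresponds to some choice of n active constraints out of m, so the number of vertices is at most C(m, n) = m! / (n!(m-n)!).
m = 11, n = 3
Numerator: 11 * 10 * 9
Denominator: 3! = 6
C(11, 3) = 165


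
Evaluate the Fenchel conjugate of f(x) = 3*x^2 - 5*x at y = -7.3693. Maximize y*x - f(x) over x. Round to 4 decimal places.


f*(y) = sup_x {y*x - a*x^2 - b*x} = sup_x {(y-b)*x - a*x^2}
FOC: (y - b) - 2a*x = 0 => x* = (y - b)/(2a)
x* = (-7.3693 + 5)/(2*3) = -0.3949
f*(-7.3693) = (y-b)^2/(4a) = (-7.3693 + 5)^2/(4*3)
= 5.6136/12 = 0.4678


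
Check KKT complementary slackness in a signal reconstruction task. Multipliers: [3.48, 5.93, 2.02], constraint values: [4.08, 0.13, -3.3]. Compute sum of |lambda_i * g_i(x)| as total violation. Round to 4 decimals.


KKT complementary slackness check:
lambda_1 * g_1 = 3.48 * 4.08 = 14.1984
lambda_2 * g_2 = 5.93 * 0.13 = 0.7709
lambda_3 * g_3 = 2.02 * -3.3 = -6.666
Total violation = 14.1984 + 0.7709 + 6.666 = 21.6353


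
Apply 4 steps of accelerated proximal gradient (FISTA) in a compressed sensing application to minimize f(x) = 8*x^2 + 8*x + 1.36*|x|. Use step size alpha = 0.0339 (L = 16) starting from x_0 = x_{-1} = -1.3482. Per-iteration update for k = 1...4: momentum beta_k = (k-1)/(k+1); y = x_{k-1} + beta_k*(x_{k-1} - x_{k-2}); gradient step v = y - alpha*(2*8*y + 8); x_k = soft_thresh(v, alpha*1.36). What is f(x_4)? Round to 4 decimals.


FISTA on f(x) = 8*x^2 + 8*x + 1.36*|x|
L = 16, alpha = 0.0339
Iteration 1: beta = 0.0, y = -1.3482 + 0.0*(-1.3482 + 1.3482) = -1.3482
  grad(y) = -13.5712, v = y - alpha*grad = -0.8881
  prox(v) = soft_thresh(-0.8881, 0.0461) = -0.842
Iteration 2: beta = 0.3333, y = -0.842 + 0.3333*(-0.842 + 1.3482) = -0.6733
  grad(y) = -2.773, v = y - alpha*grad = -0.5793
  prox(v) = soft_thresh(-0.5793, 0.0461) = -0.5332
Iteration 3: beta = 0.5, y = -0.5332 + 0.5*(-0.5332 + 0.842) = -0.3788
  grad(y) = 1.9394, v = y - alpha*grad = -0.4445
  prox(v) = soft_thresh(-0.4445, 0.0461) = -0.3984
Iteration 4: beta = 0.6, y = -0.3984 + 0.6*(-0.3984 + 0.5332) = -0.3176
  grad(y) = 2.919, v = y - alpha*grad = -0.4165
  prox(v) = soft_thresh(-0.4165, 0.0461) = -0.3704
f(x_4) = 8*(-0.3704)^2 + 8*(-0.3704) + 1.36*|-0.3704| = -1.3619


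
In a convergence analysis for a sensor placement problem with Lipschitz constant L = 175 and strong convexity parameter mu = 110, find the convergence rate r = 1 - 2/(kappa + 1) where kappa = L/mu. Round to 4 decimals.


Step 1: Compute the condition number.
kappa = L/mu = 175/110 = 1.5909
Step 2: Compute the convergence rate.
r = 1 - 2/(kappa + 1) = 1 - 2*mu/(L + mu) = (L - mu)/(L + mu) = 65/285 = 0.2281


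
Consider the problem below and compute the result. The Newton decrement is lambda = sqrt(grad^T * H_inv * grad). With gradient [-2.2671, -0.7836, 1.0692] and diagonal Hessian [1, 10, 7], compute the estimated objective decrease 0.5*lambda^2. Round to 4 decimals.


Step 1: H is diagonal, so H^(-1) * g = [-2.2671, -0.0784, 0.1527].
Step 2: g^T H^(-1) g = sum_i g_i^2 / H_ii
  = (-2.2671)^2/1 + (-0.7836)^2/10 + (1.0692)^2/7
  = 5.1397 + 0.0614 + 0.1633 = 5.3645
Step 3: Objective decrease = 0.5 * g^T H^(-1) g = 2.6822


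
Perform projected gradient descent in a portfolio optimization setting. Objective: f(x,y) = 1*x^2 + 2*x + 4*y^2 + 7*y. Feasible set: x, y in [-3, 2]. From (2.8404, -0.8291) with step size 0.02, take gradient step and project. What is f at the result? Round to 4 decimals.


Step 1: Compute gradient at (2.8404, -0.8291).
grad_x = 2*1*2.8404 + 2 = 7.6808
grad_y = 2*4*-0.8291 + 7 = 0.3672
Step 2: Gradient step.
x_raw = 2.8404 - 0.02*7.6808 = 2.6868
y_raw = -0.8291 - 0.02*0.3672 = -0.8364
Step 3: Project onto [-3, 2].
x_proj = clip(2.6868) = 2.0
y_proj = clip(-0.8364) = -0.8364
Step 4: Evaluate f.
f(2.0, -0.8364) = 4.9434


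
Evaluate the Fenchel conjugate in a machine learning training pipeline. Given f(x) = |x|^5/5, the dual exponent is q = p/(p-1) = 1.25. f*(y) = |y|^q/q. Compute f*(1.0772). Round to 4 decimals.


The conjugate exponent q satisfies 1/p + 1/q = 1.
p = 5, so q = 5/(5 - 1) = 1.25
|y|^q = 1.0772^1.25 = 1.0974
f*(1.0772) = 1.0974 / 1.25 = 0.8779


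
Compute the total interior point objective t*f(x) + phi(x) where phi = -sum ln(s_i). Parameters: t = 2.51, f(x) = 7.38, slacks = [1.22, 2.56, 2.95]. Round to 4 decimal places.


Step 1: Compute log-barrier.
ln values: [0.1989, 0.94, 1.0818]
phi = -(0.1989 + 0.94 + 1.0818) = -2.2207
Step 2: Compute augmented objective.
t*f(x) = 2.51*7.38 = 18.5238
Total = 18.5238 - 2.2207 = 16.3031


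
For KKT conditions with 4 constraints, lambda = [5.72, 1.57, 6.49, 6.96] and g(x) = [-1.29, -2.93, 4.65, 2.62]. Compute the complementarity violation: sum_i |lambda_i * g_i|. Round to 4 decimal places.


KKT complementary slackness check:
lambda_1 * g_1 = 5.72 * -1.29 = -7.3788
lambda_2 * g_2 = 1.57 * -2.93 = -4.6001
lambda_3 * g_3 = 6.49 * 4.65 = 30.1785
lambda_4 * g_4 = 6.96 * 2.62 = 18.2352
Total violation = 7.3788 + 4.6001 + 30.1785 + 18.2352 = 60.3926


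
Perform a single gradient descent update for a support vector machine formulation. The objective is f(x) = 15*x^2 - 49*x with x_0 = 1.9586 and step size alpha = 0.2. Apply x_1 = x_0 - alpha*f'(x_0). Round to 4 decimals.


We compute the gradient at x_0 and apply the update.
f'(x) = 30*x - 49
f'(1.9586) = 30*1.9586 - 49 = 9.758
x_1 = 1.9586 - 0.2*9.758 = 0.007


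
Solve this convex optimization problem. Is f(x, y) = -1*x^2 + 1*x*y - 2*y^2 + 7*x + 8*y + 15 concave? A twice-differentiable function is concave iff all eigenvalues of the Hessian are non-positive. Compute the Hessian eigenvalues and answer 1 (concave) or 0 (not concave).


The Hessian of f(x,y) = -1*x^2 + 1*x*y - 2*y^2 + 7*x + 8*y + 15 is:
H = [[-2, 1], [1, -4]]
Trace = -2 - 4 = -6
Determinant = -2*-4 - (1)^2 = 7
Discriminant = (-6)^2 - 4*7 = 8.0
Eigenvalues: lambda_1 = -4.4142, lambda_2 = -1.5858
The function is concave.

1


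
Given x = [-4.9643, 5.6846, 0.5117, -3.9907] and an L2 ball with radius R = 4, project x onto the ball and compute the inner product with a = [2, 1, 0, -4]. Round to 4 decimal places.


Step 1: Compute ||x|| (intermediates to 6 decimals).
||x|| = sqrt((-4.9643)^2 + 5.6846^2 + 0.5117^2 + (-3.9907)^2) = 8.552571
Step 2: Project.
Since ||x|| > R, scale = R/||x|| = 4/8.552571 = 0.467696, proj(x) = scale * x
proj(x) = [-2.321783, 2.658665, 0.23932, -1.866434]
Step 3: Dot product.
a^T * proj(x) = 2*(-2.321783) + 1*2.658665 + 0*0.23932 - 4*(-1.866434) = 5.4808


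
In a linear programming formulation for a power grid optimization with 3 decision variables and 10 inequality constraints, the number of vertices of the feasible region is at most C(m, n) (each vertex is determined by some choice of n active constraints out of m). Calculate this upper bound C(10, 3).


Each vertex corresponds to some choice of n active constraints out of m, so the number of vertices is at most C(m, n) = m! / (n!(m-n)!).
m = 10, n = 3
Numerator: 10 * 9 * 8
Denominator: 3! = 6
C(10, 3) = 120


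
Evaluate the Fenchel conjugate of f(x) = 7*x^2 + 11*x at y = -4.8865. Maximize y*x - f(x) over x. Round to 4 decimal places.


f*(y) = sup_x {y*x - a*x^2 - b*x} = sup_x {(y-b)*x - a*x^2}
FOC: (y - b) - 2a*x = 0 => x* = (y - b)/(2a)
x* = (-4.8865 - 11)/(2*7) = -1.1348
f*(-4.8865) = (y-b)^2/(4a) = (-4.8865 - 11)^2/(4*7)
= 252.3809/28 = 9.0136


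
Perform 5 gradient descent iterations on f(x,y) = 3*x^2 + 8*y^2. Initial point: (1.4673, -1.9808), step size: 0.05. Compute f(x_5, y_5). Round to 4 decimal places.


Gradient descent on f(x,y) = 3*x^2 + 8*y^2.
Starting point: (1.4673, -1.9808), alpha = 0.05
Step 1: grad_x = 2*3*1.4673 = 8.8038, grad_y = 2*8*-1.9808 = -31.6928
  x_1 = 1.4673 - 0.05*8.8038 = 1.0271
  y_1 = -1.9808 - 0.05*-31.6928 = -0.3962
Step 2: grad_x = 2*3*1.0271 = 6.1627, grad_y = 2*8*-0.3962 = -6.3386
  x_2 = 1.0271 - 0.05*6.1627 = 0.719
  y_2 = -0.3962 - 0.05*-6.3386 = -0.0792
Step 3: grad_x = 2*3*0.719 = 4.3139, grad_y = 2*8*-0.0792 = -1.2677
  x_3 = 0.719 - 0.05*4.3139 = 0.5033
  y_3 = -0.0792 - 0.05*-1.2677 = -0.0158
Step 4: grad_x = 2*3*0.5033 = 3.0197, grad_y = 2*8*-0.0158 = -0.2535
  x_4 = 0.5033 - 0.05*3.0197 = 0.3523
  y_4 = -0.0158 - 0.05*-0.2535 = -0.0032
Step 5: grad_x = 2*3*0.3523 = 2.1138, grad_y = 2*8*-0.0032 = -0.0507
  x_5 = 0.3523 - 0.05*2.1138 = 0.2466
  y_5 = -0.0032 - 0.05*-0.0507 = -0.0006
f(0.2466, -0.0006) = 3*0.2466^2 + 8*(-0.0006)^2 = 0.1825


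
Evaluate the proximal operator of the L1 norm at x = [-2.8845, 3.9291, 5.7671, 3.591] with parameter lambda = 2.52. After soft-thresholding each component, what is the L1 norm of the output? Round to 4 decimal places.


Soft-thresholding with lambda = 2.52:
prox(-2.8845) = sign(-2.8845)*max(|-2.8845| - 2.52, 0) = -0.3645
prox(3.9291) = sign(3.9291)*max(|3.9291| - 2.52, 0) = 1.4091
prox(5.7671) = sign(5.7671)*max(|5.7671| - 2.52, 0) = 3.2471
prox(3.591) = sign(3.591)*max(|3.591| - 2.52, 0) = 1.071
prox(x) = [-0.3645, 1.4091, 3.2471, 1.071]
||prox(x)||_1 = 0.3645 + 1.4091 + 3.2471 + 1.071 = 6.0917


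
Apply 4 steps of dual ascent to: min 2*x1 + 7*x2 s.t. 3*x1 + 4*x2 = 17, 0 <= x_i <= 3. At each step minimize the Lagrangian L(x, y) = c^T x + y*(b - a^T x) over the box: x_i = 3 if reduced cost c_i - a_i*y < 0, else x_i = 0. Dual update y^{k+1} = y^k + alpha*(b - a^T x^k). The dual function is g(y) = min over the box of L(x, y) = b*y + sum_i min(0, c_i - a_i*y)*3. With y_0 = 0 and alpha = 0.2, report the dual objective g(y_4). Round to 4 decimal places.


Dual ascent for LP: min 2*x1 + 7*x2, 3*x1 + 4*x2 = 17, 0 <= x_i <= 3
Step 1: y^k = 0.0, reduced costs: (2.0, 7.0)
  x^k = (0.0, 0.0), subgradient = b - a^T x = 17.0
  y^{k+1} = 0.0 + 0.2*17.0 = 3.4
Step 2: y^k = 3.4, reduced costs: (-8.2, -6.6)
  x^k = (3.0, 3.0), subgradient = b - a^T x = -4.0
  y^{k+1} = 3.4 + 0.2*-4.0 = 2.6
Step 3: y^k = 2.6, reduced costs: (-5.8, -3.4)
  x^k = (3.0, 3.0), subgradient = b - a^T x = -4.0
  y^{k+1} = 2.6 + 0.2*-4.0 = 1.8
Step 4: y^k = 1.8, reduced costs: (-3.4, -0.2)
  x^k = (3.0, 3.0), subgradient = b - a^T x = -4.0
  y^{k+1} = 1.8 + 0.2*-4.0 = 1.0
Dual objective at y_4 = 1.0: reduced costs (-1.0, 3.0), box minimizer x = (3.0, 0.0)
g(y_4) = b*y + (c1 - a1*y)*x1 + (c2 - a2*y)*x2 = 17*1.0 + (-1.0)*3.0 + 3.0*0.0 = 17.0 - 3.0 + 0.0 = 14.0


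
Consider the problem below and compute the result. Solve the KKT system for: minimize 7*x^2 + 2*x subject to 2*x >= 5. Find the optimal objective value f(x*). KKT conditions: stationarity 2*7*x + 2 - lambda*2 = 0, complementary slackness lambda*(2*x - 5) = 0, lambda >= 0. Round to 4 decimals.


Step 1: Try lambda = 0 (constraint inactive).
x_unc = -2/(2*7) = -0.1429
Check: 2*-0.1429 = -0.2858 < 5 -- violated!
Step 2: Constraint must be active: 2*x = 5
x* = 5/2 = 2.5
lambda = (2*7*2.5 + 2)/2 = 18.5
Step 3: Compute optimal value.
f(x*) = 7*2.5^2 + 2*2.5 = 48.75


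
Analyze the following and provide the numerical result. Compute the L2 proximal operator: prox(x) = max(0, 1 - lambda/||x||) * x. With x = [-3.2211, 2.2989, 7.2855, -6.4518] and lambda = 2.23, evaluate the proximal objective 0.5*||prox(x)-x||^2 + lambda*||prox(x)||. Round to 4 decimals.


Step 1: Compute ||x||.
||x|| = 10.5055
Step 2: Compute scaling factor.
scale = max(0, 1 - 2.23/10.5055) = 0.7877
Step 3: prox(x) = [-2.5374, 1.8109, 5.739, -5.0823]
||prox(x)|| = 8.2755
Step 4: Proximal objective.
0.5*||prox-x||^2 = 2.4865
lambda*||prox|| = 18.4544
Total = 20.9407


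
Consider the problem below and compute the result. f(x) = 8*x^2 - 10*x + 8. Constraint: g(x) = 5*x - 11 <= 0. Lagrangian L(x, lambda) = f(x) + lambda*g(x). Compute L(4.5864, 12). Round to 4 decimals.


Step 1: Evaluate f(x).
f(4.5864) = 8*4.5864^2 - 10*4.5864 + 8 = 130.4165
Step 2: Evaluate g(x).
g(4.5864) = 5*4.5864 - 11 = 11.932
Step 3: Compute Lagrangian.
L = 130.4165 + 12*11.932 = 273.6005


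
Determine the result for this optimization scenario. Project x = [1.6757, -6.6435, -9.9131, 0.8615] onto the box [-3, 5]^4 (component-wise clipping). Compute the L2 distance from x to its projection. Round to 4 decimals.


Project each component onto [-3, 5].
clip(1.6757) = 1.6757, clip(-6.6435) = -3.0, clip(-9.9131) = -3.0, clip(0.8615) = 0.8615
Projection = [1.6757, -3.0, -3.0, 0.8615]
Squared diffs: [0.0, 13.2751, 47.791, 0.0]
Distance = sqrt(61.0661) = 7.8145


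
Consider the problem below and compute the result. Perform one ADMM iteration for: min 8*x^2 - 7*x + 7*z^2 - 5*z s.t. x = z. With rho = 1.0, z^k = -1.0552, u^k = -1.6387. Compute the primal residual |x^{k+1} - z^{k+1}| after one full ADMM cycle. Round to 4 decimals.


ADMM iteration with rho = 1.0, z^k = -1.0552, u^k = -1.6387
Step 1: x-update.
Minimize 8*x^2 - 7*x + (1.0/2)*(x + 1.0552 - 1.6387)^2
FOC: (2*8 + 1.0)*x = 7 + 1.0*(-1.0552 + 1.6387)
x^{k+1} = 0.4461
Step 2: z-update.
Minimize 7*z^2 - 5*z + (1.0/2)*(0.4461 - z - 1.6387)^2
FOC: (2*7 + 1.0)*z = 5 + 1.0*(0.4461 - 1.6387)
z^{k+1} = 0.2538
Step 3: u-update.
u^{k+1} = -1.6387 + 0.4461 - 0.2538 = -1.4464
Step 4: Primal residual = |0.4461 - 0.2538| = 0.1923


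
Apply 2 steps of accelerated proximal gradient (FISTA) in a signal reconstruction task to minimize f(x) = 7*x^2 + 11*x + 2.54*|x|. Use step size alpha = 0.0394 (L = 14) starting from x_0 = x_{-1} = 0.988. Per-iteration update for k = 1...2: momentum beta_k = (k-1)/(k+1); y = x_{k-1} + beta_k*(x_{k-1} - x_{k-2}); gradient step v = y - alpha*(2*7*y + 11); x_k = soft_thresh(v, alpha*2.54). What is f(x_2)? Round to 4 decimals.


FISTA on f(x) = 7*x^2 + 11*x + 2.54*|x|
L = 14, alpha = 0.0394
Iteration 1: beta = 0.0, y = 0.988 + 0.0*(0.988 - 0.988) = 0.988
  grad(y) = 24.832, v = y - alpha*grad = 0.0096
  prox(v) = soft_thresh(0.0096, 0.1001) = 0.0
Iteration 2: beta = 0.3333, y = 0.0 + 0.3333*(0.0 - 0.988) = -0.3293
  grad(y) = 6.3893, v = y - alpha*grad = -0.5811
  prox(v) = soft_thresh(-0.5811, 0.1001) = -0.481
f(x_2) = 7*(-0.481)^2 + 11*(-0.481) + 2.54*|-0.481| = -2.4497


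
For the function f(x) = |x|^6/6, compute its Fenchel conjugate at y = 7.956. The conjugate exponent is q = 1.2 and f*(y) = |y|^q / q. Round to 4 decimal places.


The conjugate exponent q satisfies 1/p + 1/q = 1.
p = 6, so q = 6/(6 - 1) = 1.2
|y|^q = 7.956^1.2 = 12.0457
f*(7.956) = 12.0457 / 1.2 = 10.0381


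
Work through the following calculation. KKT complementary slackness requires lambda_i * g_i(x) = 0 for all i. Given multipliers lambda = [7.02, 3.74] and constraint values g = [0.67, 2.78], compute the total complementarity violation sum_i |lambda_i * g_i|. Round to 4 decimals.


KKT complementary slackness check:
lambda_1 * g_1 = 7.02 * 0.67 = 4.7034
lambda_2 * g_2 = 3.74 * 2.78 = 10.3972
Total violation = 4.7034 + 10.3972 = 15.1006


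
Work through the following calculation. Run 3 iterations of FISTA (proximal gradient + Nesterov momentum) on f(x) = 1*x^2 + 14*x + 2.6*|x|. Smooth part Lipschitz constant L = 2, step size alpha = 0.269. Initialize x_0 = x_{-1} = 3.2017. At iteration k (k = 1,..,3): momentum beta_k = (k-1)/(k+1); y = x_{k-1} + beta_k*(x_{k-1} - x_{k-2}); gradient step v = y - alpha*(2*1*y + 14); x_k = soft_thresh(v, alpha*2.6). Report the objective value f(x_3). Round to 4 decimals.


FISTA on f(x) = 1*x^2 + 14*x + 2.6*|x|
L = 2, alpha = 0.269
Iteration 1: beta = 0.0, y = 3.2017 + 0.0*(3.2017 - 3.2017) = 3.2017
  grad(y) = 20.4034, v = y - alpha*grad = -2.2868
  prox(v) = soft_thresh(-2.2868, 0.6994) = -1.5874
Iteration 2: beta = 0.3333, y = -1.5874 + 0.3333*(-1.5874 - 3.2017) = -3.1838
  grad(y) = 7.6324, v = y - alpha*grad = -5.2369
  prox(v) = soft_thresh(-5.2369, 0.6994) = -4.5375
Iteration 3: beta = 0.5, y = -4.5375 + 0.5*(-4.5375 + 1.5874) = -6.0126
  grad(y) = 1.9749, v = y - alpha*grad = -6.5438
  prox(v) = soft_thresh(-6.5438, 0.6994) = -5.8444
f(x_3) = 1*(-5.8444)^2 + 14*(-5.8444) + 2.6*|-5.8444| = -32.4691


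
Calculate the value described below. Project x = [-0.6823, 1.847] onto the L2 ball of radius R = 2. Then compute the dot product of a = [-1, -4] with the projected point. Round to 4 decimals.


Step 1: Compute ||x|| (intermediates to 6 decimals).
||x|| = sqrt((-0.6823)^2 + 1.847^2) = 1.968995
Step 2: Project.
Since ||x|| <= R, proj = x (no scaling needed).
proj(x) = [-0.6823, 1.847]
Step 3: Dot product.
a^T * proj(x) = -1*(-0.6823) - 4*1.847 = -6.7057


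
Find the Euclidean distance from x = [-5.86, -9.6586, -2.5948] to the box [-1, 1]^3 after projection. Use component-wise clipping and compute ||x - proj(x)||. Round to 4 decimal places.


Project each component onto [-1, 1].
clip(-5.86) = -1.0, clip(-9.6586) = -1.0, clip(-2.5948) = -1.0
Projection = [-1.0, -1.0, -1.0]
Squared diffs: [23.6196, 74.9714, 2.5434]
Distance = sqrt(101.1344) = 10.0566


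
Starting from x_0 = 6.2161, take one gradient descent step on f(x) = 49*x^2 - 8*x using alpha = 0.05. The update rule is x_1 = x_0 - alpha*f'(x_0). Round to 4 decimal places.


We compute the gradient at x_0 and apply the update.
f'(x) = 98*x - 8
f'(6.2161) = 98*6.2161 - 8 = 601.1778
x_1 = 6.2161 - 0.05*601.1778 = -23.8428


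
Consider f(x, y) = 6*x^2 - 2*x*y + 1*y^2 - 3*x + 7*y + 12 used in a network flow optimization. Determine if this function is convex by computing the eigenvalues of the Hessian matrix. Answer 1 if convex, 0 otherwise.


The Hessian of f(x,y) = 6*x^2 - 2*x*y + 1*y^2 - 3*x + 7*y + 12 is:
H = [[12, -2], [-2, 2]]
Trace = 12 + 2 = 14
Determinant = 12*2 - (-2)^2 = 20
Discriminant = (14)^2 - 4*20 = 116.0
Eigenvalues: lambda_1 = 1.6148, lambda_2 = 12.3852
The function is convex.

1


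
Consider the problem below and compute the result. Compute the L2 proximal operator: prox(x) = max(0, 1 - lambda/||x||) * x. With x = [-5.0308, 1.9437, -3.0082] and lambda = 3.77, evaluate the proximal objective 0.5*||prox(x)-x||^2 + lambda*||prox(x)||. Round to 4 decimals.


Step 1: Compute ||x||.
||x|| = 6.1755
Step 2: Compute scaling factor.
scale = max(0, 1 - 3.77/6.1755) = 0.3895
Step 3: prox(x) = [-1.9596, 0.7571, -1.1717]
||prox(x)|| = 2.4055
Step 4: Proximal objective.
0.5*||prox-x||^2 = 7.1065
lambda*||prox|| = 9.0687
Total = 16.175


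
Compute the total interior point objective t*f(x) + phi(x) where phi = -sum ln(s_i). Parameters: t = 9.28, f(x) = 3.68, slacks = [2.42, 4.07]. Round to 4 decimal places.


Step 1: Compute log-barrier.
ln values: [0.8838, 1.4036]
phi = -(0.8838 + 1.4036) = -2.2874
Step 2: Compute augmented objective.
t*f(x) = 9.28*3.68 = 34.1504
Total = 34.1504 - 2.2874 = 31.863


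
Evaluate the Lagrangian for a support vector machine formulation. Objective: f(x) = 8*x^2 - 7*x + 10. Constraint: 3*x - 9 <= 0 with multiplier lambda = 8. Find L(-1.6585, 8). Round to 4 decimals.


Step 1: Evaluate f(x).
f(-1.6585) = 8*(-1.6585)^2 - 7*(-1.6585) + 10 = 43.6145
Step 2: Evaluate g(x).
g(-1.6585) = 3*-1.6585 - 9 = -13.9755
Step 3: Compute Lagrangian.
L = 43.6145 + 8*-13.9755 = -68.1895


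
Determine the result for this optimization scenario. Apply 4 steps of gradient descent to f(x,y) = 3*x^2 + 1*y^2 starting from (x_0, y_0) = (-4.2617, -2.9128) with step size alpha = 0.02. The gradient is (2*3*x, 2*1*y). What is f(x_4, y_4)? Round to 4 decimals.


Gradient descent on f(x,y) = 3*x^2 + 1*y^2.
Starting point: (-4.2617, -2.9128), alpha = 0.02
Step 1: grad_x = 2*3*-4.2617 = -25.5702, grad_y = 2*1*-2.9128 = -5.8256
  x_1 = -4.2617 - 0.02*-25.5702 = -3.7503
  y_1 = -2.9128 - 0.02*-5.8256 = -2.7963
Step 2: grad_x = 2*3*-3.7503 = -22.5018, grad_y = 2*1*-2.7963 = -5.5926
  x_2 = -3.7503 - 0.02*-22.5018 = -3.3003
  y_2 = -2.7963 - 0.02*-5.5926 = -2.6844
Step 3: grad_x = 2*3*-3.3003 = -19.8016, grad_y = 2*1*-2.6844 = -5.3689
  x_3 = -3.3003 - 0.02*-19.8016 = -2.9042
  y_3 = -2.6844 - 0.02*-5.3689 = -2.5771
Step 4: grad_x = 2*3*-2.9042 = -17.4254, grad_y = 2*1*-2.5771 = -5.1541
  x_4 = -2.9042 - 0.02*-17.4254 = -2.5557
  y_4 = -2.5771 - 0.02*-5.1541 = -2.474
f(-2.5557, -2.474) = 3*(-2.5557)^2 + 1*(-2.474)^2 = 25.7157


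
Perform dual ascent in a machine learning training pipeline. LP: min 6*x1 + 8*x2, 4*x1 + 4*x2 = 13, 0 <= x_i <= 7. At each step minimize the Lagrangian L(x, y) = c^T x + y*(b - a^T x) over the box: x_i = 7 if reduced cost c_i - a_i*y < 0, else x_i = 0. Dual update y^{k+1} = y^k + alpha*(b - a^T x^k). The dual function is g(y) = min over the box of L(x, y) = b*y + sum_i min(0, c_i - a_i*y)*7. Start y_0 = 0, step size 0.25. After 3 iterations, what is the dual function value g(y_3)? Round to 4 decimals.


Dual ascent for LP: min 6*x1 + 8*x2, 4*x1 + 4*x2 = 13, 0 <= x_i <= 7
Step 1: y^k = 0.0, reduced costs: (6.0, 8.0)
  x^k = (0.0, 0.0), subgradient = b - a^T x = 13.0
  y^{k+1} = 0.0 + 0.25*13.0 = 3.25
Step 2: y^k = 3.25, reduced costs: (-7.0, -5.0)
  x^k = (7.0, 7.0), subgradient = b - a^T x = -43.0
  y^{k+1} = 3.25 + 0.25*-43.0 = -7.5
Step 3: y^k = -7.5, reduced costs: (36.0, 38.0)
  x^k = (0.0, 0.0), subgradient = b - a^T x = 13.0
  y^{k+1} = -7.5 + 0.25*13.0 = -4.25
Dual objective at y_3 = -4.25: reduced costs (23.0, 25.0), box minimizer x = (0.0, 0.0)
g(y_3) = b*y + (c1 - a1*y)*x1 + (c2 - a2*y)*x2 = 13*(-4.25) + 23.0*0.0 + 25.0*0.0 = -55.25 + 0.0 + 0.0 = -55.25


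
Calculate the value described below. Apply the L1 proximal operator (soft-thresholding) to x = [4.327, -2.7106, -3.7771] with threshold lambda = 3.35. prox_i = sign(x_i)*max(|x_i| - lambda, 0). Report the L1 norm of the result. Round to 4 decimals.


Soft-thresholding with lambda = 3.35:
prox(4.327) = sign(4.327)*max(|4.327| - 3.35, 0) = 0.977
prox(-2.7106) = sign(-2.7106)*max(|-2.7106| - 3.35, 0) = 0.0
prox(-3.7771) = sign(-3.7771)*max(|-3.7771| - 3.35, 0) = -0.4271
prox(x) = [0.977, 0.0, -0.4271]
||prox(x)||_1 = 0.977 + 0.0 + 0.4271 = 1.4041


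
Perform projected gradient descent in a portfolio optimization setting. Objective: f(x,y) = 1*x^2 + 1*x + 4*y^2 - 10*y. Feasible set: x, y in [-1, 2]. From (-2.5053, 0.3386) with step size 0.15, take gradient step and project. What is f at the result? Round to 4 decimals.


Step 1: Compute gradient at (-2.5053, 0.3386).
grad_x = 2*1*-2.5053 + 1 = -4.0106
grad_y = 2*4*0.3386 - 10 = -7.2912
Step 2: Gradient step.
x_raw = -2.5053 - 0.15*-4.0106 = -1.9037
y_raw = 0.3386 - 0.15*-7.2912 = 1.4323
Step 3: Project onto [-1, 2].
x_proj = clip(-1.9037) = -1.0
y_proj = clip(1.4323) = 1.4323
Step 4: Evaluate f.
f(-1.0, 1.4323) = -6.1171


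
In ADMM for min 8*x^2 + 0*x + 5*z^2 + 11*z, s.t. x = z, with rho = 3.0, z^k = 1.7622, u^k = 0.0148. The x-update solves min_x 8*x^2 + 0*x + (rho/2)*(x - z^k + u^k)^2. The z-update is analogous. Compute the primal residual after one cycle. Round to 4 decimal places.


ADMM iteration with rho = 3.0, z^k = 1.7622, u^k = 0.0148
Step 1: x-update.
Minimize 8*x^2 + 0*x + (3.0/2)*(x - 1.7622 + 0.0148)^2
FOC: (2*8 + 3.0)*x = 0 + 3.0*(1.7622 - 0.0148)
x^{k+1} = 0.2759
Step 2: z-update.
Minimize 5*z^2 + 11*z + (3.0/2)*(0.2759 - z + 0.0148)^2
FOC: (2*5 + 3.0)*z = -11 + 3.0*(0.2759 + 0.0148)
z^{k+1} = -0.7791
Step 3: u-update.
u^{k+1} = 0.0148 + 0.2759 + 0.7791 = 1.0698
Step 4: Primal residual = |0.2759 + 0.7791| = 1.055


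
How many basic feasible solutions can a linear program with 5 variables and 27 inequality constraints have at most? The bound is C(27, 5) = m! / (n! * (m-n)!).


Each vertex corresponds to some choice of n active constraints out of m, so the number of vertices is at most C(m, n) = m! / (n!(m-n)!).
m = 27, n = 5
Numerator: 27 * 26 * 25 * 24 * 23
Denominator: 5! = 120
C(27, 5) = 80730


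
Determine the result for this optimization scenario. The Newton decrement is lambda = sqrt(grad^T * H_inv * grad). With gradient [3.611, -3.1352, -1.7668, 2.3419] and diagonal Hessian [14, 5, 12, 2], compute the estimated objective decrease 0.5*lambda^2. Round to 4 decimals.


Step 1: H is diagonal, so H^(-1) * g = [0.2579, -0.627, -0.1472, 1.171].
Step 2: g^T H^(-1) g = sum_i g_i^2 / H_ii
  = (3.611)^2/14 + (-3.1352)^2/5 + (-1.7668)^2/12 + (2.3419)^2/2
  = 0.9314 + 1.9659 + 0.2601 + 2.7422 = 5.8997
Step 3: Objective decrease = 0.5 * g^T H^(-1) g = 2.9498
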